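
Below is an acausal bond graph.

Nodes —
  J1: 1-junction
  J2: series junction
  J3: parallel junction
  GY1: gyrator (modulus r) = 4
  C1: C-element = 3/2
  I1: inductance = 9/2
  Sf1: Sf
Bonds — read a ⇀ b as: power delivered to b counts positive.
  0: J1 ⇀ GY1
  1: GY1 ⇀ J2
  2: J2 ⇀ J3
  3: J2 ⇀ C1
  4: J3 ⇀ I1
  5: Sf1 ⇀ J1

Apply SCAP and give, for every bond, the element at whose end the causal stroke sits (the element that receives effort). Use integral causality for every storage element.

β0 |J1
β1 |J2
β2 |J3
β3 |J2
β4 |I1
β5 |Sf1

#5 |Sf1  (Sf1 (Sf) sets flow on bond)
#0 |J1  (1-jn J1 has f-setter on 5)
#1 |J2  (through GY1, causality inverts; strokes same side of GY1)
#3 |J2  (C1 integral (e out))
#2 |J3  (J2: last free bond brings flow in)
#4 |I1  (0-jn J3 has e-setter on 2)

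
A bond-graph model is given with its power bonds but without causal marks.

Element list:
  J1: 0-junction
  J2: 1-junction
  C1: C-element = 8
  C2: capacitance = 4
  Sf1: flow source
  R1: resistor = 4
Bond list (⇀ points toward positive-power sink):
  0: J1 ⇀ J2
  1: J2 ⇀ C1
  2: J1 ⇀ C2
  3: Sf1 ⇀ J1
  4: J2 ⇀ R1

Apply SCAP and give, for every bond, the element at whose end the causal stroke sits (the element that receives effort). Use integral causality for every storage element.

β0 stroke→J2
β1 stroke→J2
β2 stroke→J1
β3 stroke→Sf1
β4 stroke→R1

β3 stroke at Sf1  (Sf1 (Sf) sets flow on bond)
β1 stroke at J2  (C1 outputs effort q/C1)
β2 stroke at J1  (C2 integral (e out))
β0 stroke at J2  (0-jn J1 has e-setter on 2)
β4 stroke at R1  (J2: last free bond brings flow in)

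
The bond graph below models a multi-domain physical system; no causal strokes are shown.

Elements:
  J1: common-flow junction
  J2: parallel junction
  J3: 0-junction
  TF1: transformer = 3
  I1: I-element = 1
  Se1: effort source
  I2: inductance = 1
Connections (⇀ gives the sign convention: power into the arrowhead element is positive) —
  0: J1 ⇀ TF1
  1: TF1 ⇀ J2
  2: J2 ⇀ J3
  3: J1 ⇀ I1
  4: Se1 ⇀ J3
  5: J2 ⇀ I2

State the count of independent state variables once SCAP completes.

2  (I1, I2 all integral)

#4 stroke→J3  (Se1 fixes effort; stroke away)
#2 stroke→J2  (J3: bond 4 brought effort, rest push out)
#1 stroke→TF1  (common-e at J2 fixed by 2)
#5 stroke→I2  (J2 effort already set via bond 2)
#0 stroke→J1  (TF1 one-in-one-out from 1)
#3 stroke→I1  (only one flow-in slot at J1)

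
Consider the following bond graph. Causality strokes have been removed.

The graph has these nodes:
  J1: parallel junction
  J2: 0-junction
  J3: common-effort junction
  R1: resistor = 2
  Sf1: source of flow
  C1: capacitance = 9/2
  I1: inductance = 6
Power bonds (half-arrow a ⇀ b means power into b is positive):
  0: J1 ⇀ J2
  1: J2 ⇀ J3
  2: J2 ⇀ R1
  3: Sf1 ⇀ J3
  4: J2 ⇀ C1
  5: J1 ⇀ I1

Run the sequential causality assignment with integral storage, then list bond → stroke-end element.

β3 stroke at Sf1  (Sf1 fixes flow; stroke at Sf1)
β1 stroke at J3  (closing 0-jn rule on J3)
β4 stroke at J2  (prefer integral on C1)
β0 stroke at J1  (J2 effort already set via bond 4)
β2 stroke at R1  (J2: bond 4 brought effort, rest push out)
β5 stroke at I1  (common-e at J1 fixed by 0)

β0 stroke at J1
β1 stroke at J3
β2 stroke at R1
β3 stroke at Sf1
β4 stroke at J2
β5 stroke at I1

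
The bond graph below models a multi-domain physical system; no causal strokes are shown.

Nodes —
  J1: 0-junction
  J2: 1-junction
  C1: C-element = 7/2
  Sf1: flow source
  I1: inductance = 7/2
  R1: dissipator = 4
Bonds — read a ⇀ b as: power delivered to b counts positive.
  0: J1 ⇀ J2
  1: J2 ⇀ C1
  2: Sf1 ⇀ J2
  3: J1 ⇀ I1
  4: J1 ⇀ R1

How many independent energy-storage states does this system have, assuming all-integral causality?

2  (C1, I1 all integral)

b2 |Sf1  (Sf1 fixes flow; stroke at Sf1)
b0 |J2  (1-jn J2 has f-setter on 2)
b1 |J2  (1-jn J2 has f-setter on 2)
b3 |I1  (I1 outputs flow p/I1)
b4 |J1  (J1 needs exactly one e-in)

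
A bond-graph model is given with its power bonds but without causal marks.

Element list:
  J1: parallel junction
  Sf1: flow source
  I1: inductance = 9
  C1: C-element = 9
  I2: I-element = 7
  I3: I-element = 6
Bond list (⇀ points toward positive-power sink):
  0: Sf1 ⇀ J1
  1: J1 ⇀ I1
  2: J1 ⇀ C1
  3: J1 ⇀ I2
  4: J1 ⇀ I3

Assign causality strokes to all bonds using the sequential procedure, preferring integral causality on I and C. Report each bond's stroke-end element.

b0 →Sf1
b1 →I1
b2 →J1
b3 →I2
b4 →I3

b0 →Sf1  (Sf1 (Sf) sets flow on bond)
b1 →I1  (prefer integral on I1)
b2 →J1  (prefer integral on C1)
b3 →I2  (common-e at J1 fixed by 2)
b4 →I3  (0-jn J1 has e-setter on 2)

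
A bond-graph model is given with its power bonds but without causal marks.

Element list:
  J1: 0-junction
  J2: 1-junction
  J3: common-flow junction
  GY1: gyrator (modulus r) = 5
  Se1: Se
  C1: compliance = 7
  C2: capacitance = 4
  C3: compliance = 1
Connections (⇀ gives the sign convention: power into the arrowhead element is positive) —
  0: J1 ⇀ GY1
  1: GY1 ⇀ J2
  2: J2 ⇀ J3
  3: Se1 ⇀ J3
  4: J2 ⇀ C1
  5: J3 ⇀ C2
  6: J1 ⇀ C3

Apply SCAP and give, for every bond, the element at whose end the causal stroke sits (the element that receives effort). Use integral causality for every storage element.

bond 0 →GY1
bond 1 →GY1
bond 2 →J2
bond 3 →J3
bond 4 →J2
bond 5 →J3
bond 6 →J1

bond 3 →J3  (source Se1 imposes e)
bond 4 →J2  (C1 integral (e out))
bond 5 →J3  (C2 outputs effort q/C2)
bond 2 →J2  (J3: last free bond brings flow in)
bond 1 →GY1  (only one flow-in slot at J2)
bond 0 →GY1  (GY GY1: same side as bond 1)
bond 6 →J1  (closing 0-jn rule on J1)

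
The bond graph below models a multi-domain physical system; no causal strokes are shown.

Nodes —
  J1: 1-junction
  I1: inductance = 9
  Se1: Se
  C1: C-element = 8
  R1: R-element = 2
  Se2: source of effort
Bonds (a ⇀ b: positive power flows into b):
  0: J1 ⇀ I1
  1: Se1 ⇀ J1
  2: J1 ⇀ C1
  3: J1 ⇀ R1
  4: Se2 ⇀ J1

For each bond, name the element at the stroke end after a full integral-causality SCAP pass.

#0 →I1
#1 →J1
#2 →J1
#3 →J1
#4 →J1

#1 stroke→J1  (Se1: effort source, stroke at far end)
#4 stroke→J1  (Se2 (Se) sets effort on bond)
#0 stroke→I1  (I1 integral (f out))
#2 stroke→J1  (J1 flow already set via bond 0)
#3 stroke→J1  (1-jn J1 has f-setter on 0)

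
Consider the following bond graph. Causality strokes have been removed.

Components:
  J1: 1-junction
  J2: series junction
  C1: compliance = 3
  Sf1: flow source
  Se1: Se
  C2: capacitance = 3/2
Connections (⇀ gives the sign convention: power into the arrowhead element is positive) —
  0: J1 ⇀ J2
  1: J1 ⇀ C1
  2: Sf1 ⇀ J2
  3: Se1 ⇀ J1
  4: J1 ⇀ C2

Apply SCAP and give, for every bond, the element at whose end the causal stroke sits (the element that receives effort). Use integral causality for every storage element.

#2 stroke→Sf1  (Sf1 fixes flow; stroke at Sf1)
#3 stroke→J1  (Se1 fixes effort; stroke away)
#0 stroke→J2  (1-jn J2 has f-setter on 2)
#1 stroke→J1  (common-f at J1 fixed by 0)
#4 stroke→J1  (J1: bond 0 brought flow, rest push out)

b0 |J2
b1 |J1
b2 |Sf1
b3 |J1
b4 |J1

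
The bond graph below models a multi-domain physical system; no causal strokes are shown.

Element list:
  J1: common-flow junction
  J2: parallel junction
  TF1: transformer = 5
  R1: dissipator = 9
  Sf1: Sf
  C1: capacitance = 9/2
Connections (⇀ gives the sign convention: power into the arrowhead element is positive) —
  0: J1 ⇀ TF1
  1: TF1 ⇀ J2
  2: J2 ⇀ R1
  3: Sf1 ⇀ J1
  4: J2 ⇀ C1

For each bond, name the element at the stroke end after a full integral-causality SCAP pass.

b3 →Sf1  (Sf1: flow source, stroke at near end)
b0 →J1  (J1 flow already set via bond 3)
b1 →TF1  (TF1: transformer flips bond 0)
b4 →J2  (C1: C, integral causality)
b2 →R1  (common-e at J2 fixed by 4)

b0 →J1
b1 →TF1
b2 →R1
b3 →Sf1
b4 →J2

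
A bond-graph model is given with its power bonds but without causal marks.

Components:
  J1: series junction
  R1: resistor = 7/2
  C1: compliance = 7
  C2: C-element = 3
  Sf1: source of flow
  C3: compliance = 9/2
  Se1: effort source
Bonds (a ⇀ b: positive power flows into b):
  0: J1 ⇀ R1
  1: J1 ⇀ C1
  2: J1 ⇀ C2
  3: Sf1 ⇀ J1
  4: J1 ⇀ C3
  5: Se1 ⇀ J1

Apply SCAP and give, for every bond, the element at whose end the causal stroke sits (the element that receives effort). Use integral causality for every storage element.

b3 stroke→Sf1  (Sf1 fixes flow; stroke at Sf1)
b5 stroke→J1  (Se1: effort source, stroke at far end)
b0 stroke→J1  (common-f at J1 fixed by 3)
b1 stroke→J1  (common-f at J1 fixed by 3)
b2 stroke→J1  (J1: bond 3 brought flow, rest push out)
b4 stroke→J1  (J1 flow already set via bond 3)

β0 stroke→J1
β1 stroke→J1
β2 stroke→J1
β3 stroke→Sf1
β4 stroke→J1
β5 stroke→J1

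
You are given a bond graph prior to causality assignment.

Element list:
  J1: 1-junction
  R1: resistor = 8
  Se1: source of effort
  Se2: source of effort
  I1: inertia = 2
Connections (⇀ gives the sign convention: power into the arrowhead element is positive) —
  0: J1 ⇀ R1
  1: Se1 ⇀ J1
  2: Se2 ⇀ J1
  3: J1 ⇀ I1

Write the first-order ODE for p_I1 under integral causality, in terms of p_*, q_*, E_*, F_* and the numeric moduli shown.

#1 stroke at J1  (source Se1 imposes e)
#2 stroke at J1  (Se2 (Se) sets effort on bond)
#3 stroke at I1  (I1 outputs flow p/I1)
#0 stroke at J1  (common-f at J1 fixed by 3)

dp_I1/dt = E_Se1 + E_Se2 - 4*p_I1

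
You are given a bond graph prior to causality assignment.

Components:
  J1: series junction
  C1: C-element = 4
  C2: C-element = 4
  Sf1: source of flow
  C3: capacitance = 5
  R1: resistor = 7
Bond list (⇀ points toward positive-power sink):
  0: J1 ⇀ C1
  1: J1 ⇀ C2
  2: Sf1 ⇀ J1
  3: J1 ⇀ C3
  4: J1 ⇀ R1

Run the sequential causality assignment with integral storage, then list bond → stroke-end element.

#2 →Sf1  (Sf1 (Sf) sets flow on bond)
#0 →J1  (common-f at J1 fixed by 2)
#1 →J1  (1-jn J1 has f-setter on 2)
#3 →J1  (1-jn J1 has f-setter on 2)
#4 →J1  (J1: bond 2 brought flow, rest push out)

β0 |J1
β1 |J1
β2 |Sf1
β3 |J1
β4 |J1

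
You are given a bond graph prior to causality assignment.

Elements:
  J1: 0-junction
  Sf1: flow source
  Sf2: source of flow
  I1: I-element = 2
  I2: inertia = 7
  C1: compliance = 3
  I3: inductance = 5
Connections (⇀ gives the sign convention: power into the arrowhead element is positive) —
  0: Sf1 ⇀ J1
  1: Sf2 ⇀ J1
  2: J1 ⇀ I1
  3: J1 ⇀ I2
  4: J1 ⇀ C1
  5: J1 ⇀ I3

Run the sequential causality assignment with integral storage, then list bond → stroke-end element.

β0 stroke at Sf1  (source Sf1 imposes f)
β1 stroke at Sf2  (source Sf2 imposes f)
β2 stroke at I1  (I1 outputs flow p/I1)
β3 stroke at I2  (prefer integral on I2)
β4 stroke at J1  (C1 integral (e out))
β5 stroke at I3  (0-jn J1 has e-setter on 4)

bond 0 →Sf1
bond 1 →Sf2
bond 2 →I1
bond 3 →I2
bond 4 →J1
bond 5 →I3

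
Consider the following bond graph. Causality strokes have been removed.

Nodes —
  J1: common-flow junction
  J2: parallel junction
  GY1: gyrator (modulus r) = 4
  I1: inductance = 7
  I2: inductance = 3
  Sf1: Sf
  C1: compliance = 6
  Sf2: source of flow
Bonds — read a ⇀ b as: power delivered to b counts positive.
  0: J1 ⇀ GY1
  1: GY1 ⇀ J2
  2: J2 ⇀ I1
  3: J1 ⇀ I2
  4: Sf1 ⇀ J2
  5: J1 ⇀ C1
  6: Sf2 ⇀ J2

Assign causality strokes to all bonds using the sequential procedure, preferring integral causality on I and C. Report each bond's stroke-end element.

b4 stroke→Sf1  (Sf1 fixes flow; stroke at Sf1)
b6 stroke→Sf2  (Sf2 (Sf) sets flow on bond)
b2 stroke→I1  (I1 outputs flow p/I1)
b1 stroke→J2  (closing 0-jn rule on J2)
b0 stroke→J1  (GY1: gyrator matches bond 1)
b3 stroke→I2  (I2: I, integral causality)
b5 stroke→J1  (common-f at J1 fixed by 3)

b0 |J1
b1 |J2
b2 |I1
b3 |I2
b4 |Sf1
b5 |J1
b6 |Sf2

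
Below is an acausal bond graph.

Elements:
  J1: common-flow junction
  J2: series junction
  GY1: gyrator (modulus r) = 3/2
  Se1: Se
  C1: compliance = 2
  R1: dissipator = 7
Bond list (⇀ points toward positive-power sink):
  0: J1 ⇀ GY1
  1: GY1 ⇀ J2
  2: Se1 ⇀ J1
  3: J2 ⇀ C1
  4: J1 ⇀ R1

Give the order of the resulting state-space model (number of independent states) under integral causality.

1  (C1 all integral)

#2 |J1  (Se1 (Se) sets effort on bond)
#3 |J2  (C1: C, integral causality)
#1 |GY1  (closing 1-jn rule on J2)
#0 |GY1  (GY1 both-in/both-out from 1)
#4 |J1  (J1: bond 0 brought flow, rest push out)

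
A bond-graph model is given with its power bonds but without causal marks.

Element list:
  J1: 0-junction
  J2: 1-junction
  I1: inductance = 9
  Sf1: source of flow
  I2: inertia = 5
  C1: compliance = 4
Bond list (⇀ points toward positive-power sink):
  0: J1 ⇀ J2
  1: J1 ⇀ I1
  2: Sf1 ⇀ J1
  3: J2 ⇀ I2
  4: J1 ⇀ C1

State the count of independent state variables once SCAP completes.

3  (C1, I1, I2 all integral)

bond 2 →Sf1  (Sf1 fixes flow; stroke at Sf1)
bond 1 →I1  (prefer integral on I1)
bond 3 →I2  (I2 outputs flow p/I2)
bond 0 →J2  (common-f at J2 fixed by 3)
bond 4 →J1  (J1: last free bond brings effort in)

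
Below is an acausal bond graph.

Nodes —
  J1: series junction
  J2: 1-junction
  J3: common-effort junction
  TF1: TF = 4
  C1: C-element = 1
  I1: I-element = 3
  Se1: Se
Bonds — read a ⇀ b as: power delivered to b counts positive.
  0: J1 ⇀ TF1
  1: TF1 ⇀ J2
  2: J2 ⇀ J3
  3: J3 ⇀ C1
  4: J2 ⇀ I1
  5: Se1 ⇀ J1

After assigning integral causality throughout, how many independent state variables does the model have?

2  (C1, I1 all integral)

b5 stroke at J1  (Se1 (Se) sets effort on bond)
b0 stroke at TF1  (closing 1-jn rule on J1)
b1 stroke at J2  (TF1 one-in-one-out from 0)
b3 stroke at J3  (C1 integral (e out))
b2 stroke at J2  (J3 effort already set via bond 3)
b4 stroke at I1  (only one flow-in slot at J2)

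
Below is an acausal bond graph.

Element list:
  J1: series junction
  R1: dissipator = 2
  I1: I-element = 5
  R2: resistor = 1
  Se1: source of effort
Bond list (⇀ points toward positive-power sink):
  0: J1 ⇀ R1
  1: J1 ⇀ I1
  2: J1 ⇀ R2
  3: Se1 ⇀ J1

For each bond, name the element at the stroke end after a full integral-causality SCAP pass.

bond 3 stroke→J1  (Se1 (Se) sets effort on bond)
bond 1 stroke→I1  (I1 integral (f out))
bond 0 stroke→J1  (common-f at J1 fixed by 1)
bond 2 stroke→J1  (J1 flow already set via bond 1)

bond 0 |J1
bond 1 |I1
bond 2 |J1
bond 3 |J1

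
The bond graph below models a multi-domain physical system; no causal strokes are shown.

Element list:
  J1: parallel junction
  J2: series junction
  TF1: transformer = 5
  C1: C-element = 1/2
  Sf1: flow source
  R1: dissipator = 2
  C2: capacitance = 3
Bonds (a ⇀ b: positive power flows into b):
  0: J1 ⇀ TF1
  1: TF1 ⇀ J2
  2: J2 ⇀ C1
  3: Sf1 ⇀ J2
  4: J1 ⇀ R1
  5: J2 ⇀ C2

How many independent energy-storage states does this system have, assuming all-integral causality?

bond 3 →Sf1  (Sf1 (Sf) sets flow on bond)
bond 1 →J2  (J2 flow already set via bond 3)
bond 2 →J2  (common-f at J2 fixed by 3)
bond 5 →J2  (J2: bond 3 brought flow, rest push out)
bond 0 →TF1  (TF1: transformer flips bond 1)
bond 4 →J1  (J1 needs exactly one e-in)

2  (C1, C2 all integral)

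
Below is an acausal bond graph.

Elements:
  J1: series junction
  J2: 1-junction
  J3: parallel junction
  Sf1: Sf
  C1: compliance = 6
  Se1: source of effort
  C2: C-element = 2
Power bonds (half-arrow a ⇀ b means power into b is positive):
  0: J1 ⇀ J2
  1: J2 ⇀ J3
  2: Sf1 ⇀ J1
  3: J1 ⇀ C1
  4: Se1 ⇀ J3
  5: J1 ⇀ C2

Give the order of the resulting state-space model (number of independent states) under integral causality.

2  (C1, C2 all integral)

#2 stroke→Sf1  (Sf1 (Sf) sets flow on bond)
#4 stroke→J3  (Se1: effort source, stroke at far end)
#0 stroke→J1  (1-jn J1 has f-setter on 2)
#3 stroke→J1  (J1: bond 2 brought flow, rest push out)
#5 stroke→J1  (J1 flow already set via bond 2)
#1 stroke→J2  (J2 flow already set via bond 0)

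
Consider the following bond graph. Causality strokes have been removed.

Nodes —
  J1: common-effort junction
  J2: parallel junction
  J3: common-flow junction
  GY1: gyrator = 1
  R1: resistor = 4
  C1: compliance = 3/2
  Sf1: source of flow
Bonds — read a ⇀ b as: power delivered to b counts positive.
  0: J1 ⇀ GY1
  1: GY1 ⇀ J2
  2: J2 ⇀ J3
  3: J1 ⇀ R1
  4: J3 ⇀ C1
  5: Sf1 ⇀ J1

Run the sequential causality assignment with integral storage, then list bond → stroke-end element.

b5 →Sf1  (Sf1 fixes flow; stroke at Sf1)
b4 →J3  (prefer integral on C1)
b2 →J2  (J3: last free bond brings flow in)
b1 →GY1  (common-e at J2 fixed by 2)
b0 →GY1  (GY1: gyrator matches bond 1)
b3 →J1  (J1 needs exactly one e-in)

b0 stroke at GY1
b1 stroke at GY1
b2 stroke at J2
b3 stroke at J1
b4 stroke at J3
b5 stroke at Sf1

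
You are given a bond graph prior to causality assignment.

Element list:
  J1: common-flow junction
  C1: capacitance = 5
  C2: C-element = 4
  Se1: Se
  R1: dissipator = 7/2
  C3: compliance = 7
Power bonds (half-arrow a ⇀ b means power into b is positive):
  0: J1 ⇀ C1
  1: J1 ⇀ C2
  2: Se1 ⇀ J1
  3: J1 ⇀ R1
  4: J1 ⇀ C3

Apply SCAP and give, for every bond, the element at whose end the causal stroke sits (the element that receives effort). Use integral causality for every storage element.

β2 |J1  (Se1 (Se) sets effort on bond)
β0 |J1  (prefer integral on C1)
β1 |J1  (C2 outputs effort q/C2)
β4 |J1  (prefer integral on C3)
β3 |R1  (J1 needs exactly one f-in)

bond 0 stroke→J1
bond 1 stroke→J1
bond 2 stroke→J1
bond 3 stroke→R1
bond 4 stroke→J1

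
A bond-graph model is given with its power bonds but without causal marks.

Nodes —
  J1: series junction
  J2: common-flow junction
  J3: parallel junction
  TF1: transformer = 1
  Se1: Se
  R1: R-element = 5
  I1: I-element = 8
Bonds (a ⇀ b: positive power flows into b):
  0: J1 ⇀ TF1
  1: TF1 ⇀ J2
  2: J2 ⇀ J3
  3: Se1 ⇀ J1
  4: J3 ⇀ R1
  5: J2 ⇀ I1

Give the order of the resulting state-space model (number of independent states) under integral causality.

1  (I1 all integral)

β3 |J1  (Se1: effort source, stroke at far end)
β0 |TF1  (only one flow-in slot at J1)
β1 |J2  (through TF1, causality passes straight; one stroke at TF1)
β5 |I1  (I1 integral (f out))
β2 |J2  (J2 flow already set via bond 5)
β4 |J3  (only one effort-in slot at J3)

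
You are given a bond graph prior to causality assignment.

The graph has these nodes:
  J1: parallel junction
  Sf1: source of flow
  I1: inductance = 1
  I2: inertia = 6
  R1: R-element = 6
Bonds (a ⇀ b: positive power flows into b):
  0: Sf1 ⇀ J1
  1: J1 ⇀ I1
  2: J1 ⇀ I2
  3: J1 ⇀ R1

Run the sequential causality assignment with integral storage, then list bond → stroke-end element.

#0 →Sf1  (Sf1 (Sf) sets flow on bond)
#1 →I1  (I1 outputs flow p/I1)
#2 →I2  (I2 integral (f out))
#3 →J1  (closing 0-jn rule on J1)

b0 stroke→Sf1
b1 stroke→I1
b2 stroke→I2
b3 stroke→J1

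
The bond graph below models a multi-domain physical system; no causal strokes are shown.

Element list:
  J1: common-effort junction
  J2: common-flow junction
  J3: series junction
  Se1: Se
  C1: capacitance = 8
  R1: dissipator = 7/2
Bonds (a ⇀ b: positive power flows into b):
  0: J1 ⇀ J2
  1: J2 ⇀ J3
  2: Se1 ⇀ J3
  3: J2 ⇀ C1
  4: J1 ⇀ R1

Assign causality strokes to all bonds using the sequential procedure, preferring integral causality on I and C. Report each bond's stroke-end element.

b2 →J3  (Se1 (Se) sets effort on bond)
b1 →J2  (only one flow-in slot at J3)
b3 →J2  (C1 outputs effort q/C1)
b0 →J1  (only one flow-in slot at J2)
b4 →R1  (0-jn J1 has e-setter on 0)

bond 0 stroke→J1
bond 1 stroke→J2
bond 2 stroke→J3
bond 3 stroke→J2
bond 4 stroke→R1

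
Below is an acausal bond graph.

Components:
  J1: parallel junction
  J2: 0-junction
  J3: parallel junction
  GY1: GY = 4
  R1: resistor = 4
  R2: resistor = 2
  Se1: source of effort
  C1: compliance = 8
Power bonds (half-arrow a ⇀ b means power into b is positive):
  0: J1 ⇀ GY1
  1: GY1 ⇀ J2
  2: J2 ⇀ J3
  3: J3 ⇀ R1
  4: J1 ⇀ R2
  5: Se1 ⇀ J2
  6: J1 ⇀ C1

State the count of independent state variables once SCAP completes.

b5 |J2  (Se1 (Se) sets effort on bond)
b1 |GY1  (0-jn J2 has e-setter on 5)
b2 |J3  (common-e at J2 fixed by 5)
b3 |R1  (J3: bond 2 brought effort, rest push out)
b0 |GY1  (GY1 both-in/both-out from 1)
b6 |J1  (C1: C, integral causality)
b4 |R2  (common-e at J1 fixed by 6)

1  (C1 all integral)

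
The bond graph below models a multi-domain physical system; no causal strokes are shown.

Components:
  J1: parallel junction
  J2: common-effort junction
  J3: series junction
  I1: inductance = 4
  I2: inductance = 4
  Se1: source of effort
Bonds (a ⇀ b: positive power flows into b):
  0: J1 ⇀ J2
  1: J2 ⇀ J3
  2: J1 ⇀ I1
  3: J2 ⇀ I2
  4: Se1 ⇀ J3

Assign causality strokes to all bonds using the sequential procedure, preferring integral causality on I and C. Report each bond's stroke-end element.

β0 stroke→J1
β1 stroke→J2
β2 stroke→I1
β3 stroke→I2
β4 stroke→J3

bond 4 stroke→J3  (Se1: effort source, stroke at far end)
bond 1 stroke→J2  (J3: last free bond brings flow in)
bond 0 stroke→J1  (J2: bond 1 brought effort, rest push out)
bond 3 stroke→I2  (J2: bond 1 brought effort, rest push out)
bond 2 stroke→I1  (common-e at J1 fixed by 0)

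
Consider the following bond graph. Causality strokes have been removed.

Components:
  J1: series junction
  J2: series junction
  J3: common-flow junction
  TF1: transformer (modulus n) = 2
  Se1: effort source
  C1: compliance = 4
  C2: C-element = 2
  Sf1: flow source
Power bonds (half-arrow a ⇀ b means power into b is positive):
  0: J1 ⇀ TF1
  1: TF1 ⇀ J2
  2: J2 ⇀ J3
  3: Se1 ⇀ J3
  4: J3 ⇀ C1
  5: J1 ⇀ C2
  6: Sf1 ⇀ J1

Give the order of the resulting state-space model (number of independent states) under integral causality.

bond 3 →J3  (source Se1 imposes e)
bond 6 →Sf1  (Sf1 fixes flow; stroke at Sf1)
bond 0 →J1  (J1 flow already set via bond 6)
bond 5 →J1  (1-jn J1 has f-setter on 6)
bond 1 →TF1  (TF1: transformer flips bond 0)
bond 2 →J2  (1-jn J2 has f-setter on 1)
bond 4 →J3  (common-f at J3 fixed by 2)

2  (C1, C2 all integral)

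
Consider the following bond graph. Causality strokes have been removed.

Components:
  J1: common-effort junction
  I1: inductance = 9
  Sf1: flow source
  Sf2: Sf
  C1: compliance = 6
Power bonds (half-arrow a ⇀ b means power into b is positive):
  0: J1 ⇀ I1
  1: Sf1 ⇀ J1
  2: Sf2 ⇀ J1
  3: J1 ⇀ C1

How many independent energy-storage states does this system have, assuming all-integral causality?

β1 stroke at Sf1  (Sf1: flow source, stroke at near end)
β2 stroke at Sf2  (Sf2 (Sf) sets flow on bond)
β0 stroke at I1  (I1 outputs flow p/I1)
β3 stroke at J1  (closing 0-jn rule on J1)

2  (C1, I1 all integral)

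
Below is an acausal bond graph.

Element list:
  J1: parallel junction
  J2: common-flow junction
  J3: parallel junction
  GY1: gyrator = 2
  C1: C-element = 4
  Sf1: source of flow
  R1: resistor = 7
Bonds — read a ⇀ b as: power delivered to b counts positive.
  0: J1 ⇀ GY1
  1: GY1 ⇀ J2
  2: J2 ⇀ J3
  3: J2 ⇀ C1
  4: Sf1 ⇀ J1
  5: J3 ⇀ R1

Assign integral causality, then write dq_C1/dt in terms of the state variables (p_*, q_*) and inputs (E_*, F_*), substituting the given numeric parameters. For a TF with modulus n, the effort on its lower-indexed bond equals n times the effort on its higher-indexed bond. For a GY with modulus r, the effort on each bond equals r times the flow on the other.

#4 stroke→Sf1  (Sf1: flow source, stroke at near end)
#0 stroke→J1  (J1: last free bond brings effort in)
#1 stroke→J2  (GY1: gyrator matches bond 0)
#3 stroke→J2  (C1 integral (e out))
#2 stroke→J3  (J2: last free bond brings flow in)
#5 stroke→R1  (J3: bond 2 brought effort, rest push out)

dq_C1/dt = 2*F_Sf1/7 - q_C1/28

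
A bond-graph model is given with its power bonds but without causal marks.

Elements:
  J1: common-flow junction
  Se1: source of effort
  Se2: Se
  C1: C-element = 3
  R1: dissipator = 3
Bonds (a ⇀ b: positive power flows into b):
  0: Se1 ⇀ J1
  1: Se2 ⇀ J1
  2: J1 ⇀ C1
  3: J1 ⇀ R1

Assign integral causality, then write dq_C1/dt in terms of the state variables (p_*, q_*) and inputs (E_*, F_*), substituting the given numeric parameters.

b0 stroke at J1  (Se1 fixes effort; stroke away)
b1 stroke at J1  (source Se2 imposes e)
b2 stroke at J1  (prefer integral on C1)
b3 stroke at R1  (closing 1-jn rule on J1)

dq_C1/dt = E_Se1/3 + E_Se2/3 - q_C1/9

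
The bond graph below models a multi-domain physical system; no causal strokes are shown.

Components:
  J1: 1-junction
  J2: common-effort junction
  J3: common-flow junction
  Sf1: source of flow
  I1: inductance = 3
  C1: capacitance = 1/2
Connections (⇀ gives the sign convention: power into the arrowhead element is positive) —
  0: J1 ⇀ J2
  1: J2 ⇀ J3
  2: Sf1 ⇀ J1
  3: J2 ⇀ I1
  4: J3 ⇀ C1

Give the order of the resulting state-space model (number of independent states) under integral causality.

2  (C1, I1 all integral)

β2 →Sf1  (source Sf1 imposes f)
β0 →J1  (1-jn J1 has f-setter on 2)
β3 →I1  (prefer integral on I1)
β1 →J2  (closing 0-jn rule on J2)
β4 →J3  (J3 flow already set via bond 1)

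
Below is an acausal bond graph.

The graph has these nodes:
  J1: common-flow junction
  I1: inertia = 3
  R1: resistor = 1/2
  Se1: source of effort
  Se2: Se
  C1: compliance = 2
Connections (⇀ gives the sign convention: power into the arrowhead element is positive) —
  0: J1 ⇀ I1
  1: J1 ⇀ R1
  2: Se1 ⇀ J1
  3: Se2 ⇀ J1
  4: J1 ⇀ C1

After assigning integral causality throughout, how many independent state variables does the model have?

2  (C1, I1 all integral)

#2 stroke→J1  (Se1 fixes effort; stroke away)
#3 stroke→J1  (Se2 fixes effort; stroke away)
#0 stroke→I1  (I1 integral (f out))
#1 stroke→J1  (J1: bond 0 brought flow, rest push out)
#4 stroke→J1  (common-f at J1 fixed by 0)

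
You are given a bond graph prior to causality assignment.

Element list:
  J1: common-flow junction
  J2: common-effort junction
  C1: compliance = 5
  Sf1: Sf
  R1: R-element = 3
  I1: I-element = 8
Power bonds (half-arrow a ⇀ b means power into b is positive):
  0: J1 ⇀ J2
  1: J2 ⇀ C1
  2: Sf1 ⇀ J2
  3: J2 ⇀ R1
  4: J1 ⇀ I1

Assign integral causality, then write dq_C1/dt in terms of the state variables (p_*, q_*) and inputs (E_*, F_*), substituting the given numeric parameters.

dq_C1/dt = F_Sf1 + p_I1/8 - q_C1/15

#2 stroke→Sf1  (source Sf1 imposes f)
#1 stroke→J2  (C1 integral (e out))
#0 stroke→J1  (0-jn J2 has e-setter on 1)
#3 stroke→R1  (J2 effort already set via bond 1)
#4 stroke→I1  (J1: last free bond brings flow in)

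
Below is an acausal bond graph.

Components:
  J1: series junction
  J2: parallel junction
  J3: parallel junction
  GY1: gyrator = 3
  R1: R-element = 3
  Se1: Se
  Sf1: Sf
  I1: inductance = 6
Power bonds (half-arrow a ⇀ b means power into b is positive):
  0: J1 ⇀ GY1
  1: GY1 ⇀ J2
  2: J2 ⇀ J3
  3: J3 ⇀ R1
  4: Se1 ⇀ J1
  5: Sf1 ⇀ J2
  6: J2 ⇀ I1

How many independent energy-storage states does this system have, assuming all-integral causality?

1  (I1 all integral)

b4 stroke→J1  (Se1 fixes effort; stroke away)
b5 stroke→Sf1  (source Sf1 imposes f)
b0 stroke→GY1  (only one flow-in slot at J1)
b1 stroke→GY1  (GY1: gyrator matches bond 0)
b6 stroke→I1  (I1 integral (f out))
b2 stroke→J2  (J2 needs exactly one e-in)
b3 stroke→J3  (closing 0-jn rule on J3)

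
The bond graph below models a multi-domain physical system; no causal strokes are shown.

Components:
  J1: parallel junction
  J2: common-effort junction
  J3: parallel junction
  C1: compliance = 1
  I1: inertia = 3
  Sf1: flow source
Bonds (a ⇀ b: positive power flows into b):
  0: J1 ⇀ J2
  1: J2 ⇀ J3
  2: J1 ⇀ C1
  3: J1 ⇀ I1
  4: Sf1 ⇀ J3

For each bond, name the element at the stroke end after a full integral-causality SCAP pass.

bond 4 stroke at Sf1  (Sf1 fixes flow; stroke at Sf1)
bond 1 stroke at J3  (J3: last free bond brings effort in)
bond 0 stroke at J2  (closing 0-jn rule on J2)
bond 2 stroke at J1  (prefer integral on C1)
bond 3 stroke at I1  (J1: bond 2 brought effort, rest push out)

b0 →J2
b1 →J3
b2 →J1
b3 →I1
b4 →Sf1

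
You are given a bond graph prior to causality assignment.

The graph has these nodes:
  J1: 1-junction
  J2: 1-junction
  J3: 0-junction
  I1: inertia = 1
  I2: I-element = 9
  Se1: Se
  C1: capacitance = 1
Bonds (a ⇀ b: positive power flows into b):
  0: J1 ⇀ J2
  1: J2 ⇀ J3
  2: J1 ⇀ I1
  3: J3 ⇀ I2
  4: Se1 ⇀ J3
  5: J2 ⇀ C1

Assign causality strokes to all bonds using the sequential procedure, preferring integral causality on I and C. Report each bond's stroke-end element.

bond 0 stroke at J1
bond 1 stroke at J2
bond 2 stroke at I1
bond 3 stroke at I2
bond 4 stroke at J3
bond 5 stroke at J2

b4 stroke at J3  (Se1: effort source, stroke at far end)
b1 stroke at J2  (common-e at J3 fixed by 4)
b3 stroke at I2  (common-e at J3 fixed by 4)
b2 stroke at I1  (I1: I, integral causality)
b0 stroke at J1  (J1: bond 2 brought flow, rest push out)
b5 stroke at J2  (common-f at J2 fixed by 0)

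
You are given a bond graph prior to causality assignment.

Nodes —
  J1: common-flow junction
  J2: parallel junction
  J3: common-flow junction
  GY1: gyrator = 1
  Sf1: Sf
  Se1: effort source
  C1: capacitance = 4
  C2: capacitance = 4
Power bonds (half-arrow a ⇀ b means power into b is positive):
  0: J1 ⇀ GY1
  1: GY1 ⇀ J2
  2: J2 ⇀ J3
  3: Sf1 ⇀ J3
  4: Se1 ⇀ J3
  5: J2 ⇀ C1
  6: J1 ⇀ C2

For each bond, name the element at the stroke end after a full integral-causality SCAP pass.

b0 stroke→GY1
b1 stroke→GY1
b2 stroke→J3
b3 stroke→Sf1
b4 stroke→J3
b5 stroke→J2
b6 stroke→J1

bond 3 stroke→Sf1  (Sf1: flow source, stroke at near end)
bond 4 stroke→J3  (Se1: effort source, stroke at far end)
bond 2 stroke→J3  (J3 flow already set via bond 3)
bond 5 stroke→J2  (prefer integral on C1)
bond 1 stroke→GY1  (common-e at J2 fixed by 5)
bond 0 stroke→GY1  (GY1: gyrator matches bond 1)
bond 6 stroke→J1  (1-jn J1 has f-setter on 0)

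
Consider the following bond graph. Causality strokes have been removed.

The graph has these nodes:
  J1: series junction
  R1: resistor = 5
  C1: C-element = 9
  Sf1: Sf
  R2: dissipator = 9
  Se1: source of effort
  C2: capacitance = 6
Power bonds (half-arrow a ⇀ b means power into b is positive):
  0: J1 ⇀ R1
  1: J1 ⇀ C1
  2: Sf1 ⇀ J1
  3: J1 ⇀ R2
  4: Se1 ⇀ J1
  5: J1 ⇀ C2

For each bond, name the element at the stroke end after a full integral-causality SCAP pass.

bond 0 stroke→J1
bond 1 stroke→J1
bond 2 stroke→Sf1
bond 3 stroke→J1
bond 4 stroke→J1
bond 5 stroke→J1

β2 |Sf1  (Sf1: flow source, stroke at near end)
β4 |J1  (Se1 fixes effort; stroke away)
β0 |J1  (common-f at J1 fixed by 2)
β1 |J1  (J1: bond 2 brought flow, rest push out)
β3 |J1  (J1: bond 2 brought flow, rest push out)
β5 |J1  (J1 flow already set via bond 2)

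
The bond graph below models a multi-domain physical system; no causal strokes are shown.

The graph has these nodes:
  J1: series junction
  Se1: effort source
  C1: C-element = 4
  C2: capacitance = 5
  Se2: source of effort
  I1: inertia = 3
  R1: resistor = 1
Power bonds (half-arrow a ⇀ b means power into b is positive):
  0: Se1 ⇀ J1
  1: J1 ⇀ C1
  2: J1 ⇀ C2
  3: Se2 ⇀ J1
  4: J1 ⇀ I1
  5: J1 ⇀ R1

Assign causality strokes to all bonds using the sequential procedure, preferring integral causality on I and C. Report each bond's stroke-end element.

β0 stroke at J1
β1 stroke at J1
β2 stroke at J1
β3 stroke at J1
β4 stroke at I1
β5 stroke at J1

β0 |J1  (Se1 (Se) sets effort on bond)
β3 |J1  (Se2 (Se) sets effort on bond)
β1 |J1  (C1: C, integral causality)
β2 |J1  (C2 integral (e out))
β4 |I1  (prefer integral on I1)
β5 |J1  (1-jn J1 has f-setter on 4)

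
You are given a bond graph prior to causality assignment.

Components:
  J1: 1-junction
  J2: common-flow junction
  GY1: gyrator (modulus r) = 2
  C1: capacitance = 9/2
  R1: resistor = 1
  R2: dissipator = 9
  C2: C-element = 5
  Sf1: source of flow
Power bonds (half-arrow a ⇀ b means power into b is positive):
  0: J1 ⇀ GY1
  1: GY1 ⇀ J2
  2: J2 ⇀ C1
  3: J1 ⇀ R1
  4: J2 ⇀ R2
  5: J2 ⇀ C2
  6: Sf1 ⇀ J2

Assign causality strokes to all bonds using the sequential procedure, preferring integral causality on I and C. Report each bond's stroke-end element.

β0 stroke at J1
β1 stroke at J2
β2 stroke at J2
β3 stroke at R1
β4 stroke at J2
β5 stroke at J2
β6 stroke at Sf1

bond 6 stroke at Sf1  (Sf1 fixes flow; stroke at Sf1)
bond 1 stroke at J2  (1-jn J2 has f-setter on 6)
bond 2 stroke at J2  (1-jn J2 has f-setter on 6)
bond 4 stroke at J2  (1-jn J2 has f-setter on 6)
bond 5 stroke at J2  (J2 flow already set via bond 6)
bond 0 stroke at J1  (GY GY1: same side as bond 1)
bond 3 stroke at R1  (closing 1-jn rule on J1)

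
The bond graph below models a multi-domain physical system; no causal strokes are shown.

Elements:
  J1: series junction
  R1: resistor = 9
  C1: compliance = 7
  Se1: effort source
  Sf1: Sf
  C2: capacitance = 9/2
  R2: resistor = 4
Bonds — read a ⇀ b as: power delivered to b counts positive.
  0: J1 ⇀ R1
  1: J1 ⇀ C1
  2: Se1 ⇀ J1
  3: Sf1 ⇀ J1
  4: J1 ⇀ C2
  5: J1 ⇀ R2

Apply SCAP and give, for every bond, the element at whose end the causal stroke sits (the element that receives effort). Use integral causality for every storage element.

bond 0 stroke→J1
bond 1 stroke→J1
bond 2 stroke→J1
bond 3 stroke→Sf1
bond 4 stroke→J1
bond 5 stroke→J1

#2 stroke→J1  (source Se1 imposes e)
#3 stroke→Sf1  (Sf1 fixes flow; stroke at Sf1)
#0 stroke→J1  (1-jn J1 has f-setter on 3)
#1 stroke→J1  (1-jn J1 has f-setter on 3)
#4 stroke→J1  (J1 flow already set via bond 3)
#5 stroke→J1  (J1 flow already set via bond 3)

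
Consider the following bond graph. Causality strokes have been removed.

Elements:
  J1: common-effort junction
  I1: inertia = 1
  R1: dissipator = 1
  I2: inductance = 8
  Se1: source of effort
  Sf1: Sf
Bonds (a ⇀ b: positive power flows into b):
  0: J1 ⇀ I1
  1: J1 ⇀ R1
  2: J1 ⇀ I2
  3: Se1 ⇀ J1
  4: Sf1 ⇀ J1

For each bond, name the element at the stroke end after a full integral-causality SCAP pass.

bond 3 →J1  (source Se1 imposes e)
bond 4 →Sf1  (Sf1 (Sf) sets flow on bond)
bond 0 →I1  (J1 effort already set via bond 3)
bond 1 →R1  (J1: bond 3 brought effort, rest push out)
bond 2 →I2  (J1: bond 3 brought effort, rest push out)

#0 stroke→I1
#1 stroke→R1
#2 stroke→I2
#3 stroke→J1
#4 stroke→Sf1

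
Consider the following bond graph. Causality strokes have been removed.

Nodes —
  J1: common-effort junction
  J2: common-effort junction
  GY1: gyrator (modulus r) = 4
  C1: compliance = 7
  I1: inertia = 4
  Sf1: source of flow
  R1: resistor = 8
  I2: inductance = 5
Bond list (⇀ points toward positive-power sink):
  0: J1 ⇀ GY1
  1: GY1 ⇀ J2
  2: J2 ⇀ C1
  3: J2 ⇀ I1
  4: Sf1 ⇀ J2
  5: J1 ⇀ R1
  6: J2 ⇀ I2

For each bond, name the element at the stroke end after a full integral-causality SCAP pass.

β0 →GY1
β1 →GY1
β2 →J2
β3 →I1
β4 →Sf1
β5 →J1
β6 →I2

bond 4 stroke at Sf1  (source Sf1 imposes f)
bond 2 stroke at J2  (C1 integral (e out))
bond 1 stroke at GY1  (J2 effort already set via bond 2)
bond 3 stroke at I1  (0-jn J2 has e-setter on 2)
bond 6 stroke at I2  (common-e at J2 fixed by 2)
bond 0 stroke at GY1  (GY1: gyrator matches bond 1)
bond 5 stroke at J1  (closing 0-jn rule on J1)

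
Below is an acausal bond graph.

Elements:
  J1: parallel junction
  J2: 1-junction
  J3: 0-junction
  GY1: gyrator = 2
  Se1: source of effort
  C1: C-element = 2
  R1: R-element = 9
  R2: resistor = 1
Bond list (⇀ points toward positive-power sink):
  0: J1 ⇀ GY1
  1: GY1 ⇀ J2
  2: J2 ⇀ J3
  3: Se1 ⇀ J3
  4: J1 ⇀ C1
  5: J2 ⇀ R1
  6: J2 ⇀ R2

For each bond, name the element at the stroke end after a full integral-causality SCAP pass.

bond 3 |J3  (Se1: effort source, stroke at far end)
bond 2 |J2  (J3: bond 3 brought effort, rest push out)
bond 4 |J1  (C1 integral (e out))
bond 0 |GY1  (J1: bond 4 brought effort, rest push out)
bond 1 |GY1  (through GY1, causality inverts; strokes same side of GY1)
bond 5 |J2  (common-f at J2 fixed by 1)
bond 6 |J2  (common-f at J2 fixed by 1)

b0 stroke at GY1
b1 stroke at GY1
b2 stroke at J2
b3 stroke at J3
b4 stroke at J1
b5 stroke at J2
b6 stroke at J2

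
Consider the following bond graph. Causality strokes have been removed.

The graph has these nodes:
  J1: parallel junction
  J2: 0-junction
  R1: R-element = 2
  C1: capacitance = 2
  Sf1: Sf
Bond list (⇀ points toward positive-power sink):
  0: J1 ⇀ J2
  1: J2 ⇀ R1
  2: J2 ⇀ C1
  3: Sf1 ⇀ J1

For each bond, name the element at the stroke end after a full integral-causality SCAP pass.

bond 3 stroke→Sf1  (Sf1 (Sf) sets flow on bond)
bond 0 stroke→J1  (only one effort-in slot at J1)
bond 2 stroke→J2  (prefer integral on C1)
bond 1 stroke→R1  (J2: bond 2 brought effort, rest push out)

#0 stroke at J1
#1 stroke at R1
#2 stroke at J2
#3 stroke at Sf1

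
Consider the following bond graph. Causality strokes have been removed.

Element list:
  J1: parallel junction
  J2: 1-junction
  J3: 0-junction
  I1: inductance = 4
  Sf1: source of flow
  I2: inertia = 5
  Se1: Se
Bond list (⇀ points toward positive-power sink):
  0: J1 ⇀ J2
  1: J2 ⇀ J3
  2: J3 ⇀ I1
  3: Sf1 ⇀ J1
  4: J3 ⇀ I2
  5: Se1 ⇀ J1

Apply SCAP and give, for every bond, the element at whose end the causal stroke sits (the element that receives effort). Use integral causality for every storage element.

β3 →Sf1  (source Sf1 imposes f)
β5 →J1  (Se1 (Se) sets effort on bond)
β0 →J2  (common-e at J1 fixed by 5)
β1 →J3  (J2: last free bond brings flow in)
β2 →I1  (0-jn J3 has e-setter on 1)
β4 →I2  (J3: bond 1 brought effort, rest push out)

#0 →J2
#1 →J3
#2 →I1
#3 →Sf1
#4 →I2
#5 →J1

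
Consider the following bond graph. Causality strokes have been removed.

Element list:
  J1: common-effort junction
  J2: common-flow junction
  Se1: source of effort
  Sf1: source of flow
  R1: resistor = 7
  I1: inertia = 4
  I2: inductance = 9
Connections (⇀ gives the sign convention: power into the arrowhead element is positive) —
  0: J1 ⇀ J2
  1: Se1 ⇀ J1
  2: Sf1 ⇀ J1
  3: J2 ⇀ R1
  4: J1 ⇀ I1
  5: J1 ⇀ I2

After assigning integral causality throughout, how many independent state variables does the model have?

bond 1 stroke→J1  (Se1 fixes effort; stroke away)
bond 2 stroke→Sf1  (source Sf1 imposes f)
bond 0 stroke→J2  (J1 effort already set via bond 1)
bond 4 stroke→I1  (J1: bond 1 brought effort, rest push out)
bond 5 stroke→I2  (common-e at J1 fixed by 1)
bond 3 stroke→R1  (closing 1-jn rule on J2)

2  (I1, I2 all integral)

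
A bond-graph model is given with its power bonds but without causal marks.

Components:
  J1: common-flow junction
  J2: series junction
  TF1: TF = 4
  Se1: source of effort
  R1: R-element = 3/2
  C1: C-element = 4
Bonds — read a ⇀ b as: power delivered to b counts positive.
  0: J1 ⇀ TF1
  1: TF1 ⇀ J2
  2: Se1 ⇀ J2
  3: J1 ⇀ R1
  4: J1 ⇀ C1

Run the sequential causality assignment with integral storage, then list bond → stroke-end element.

b2 |J2  (Se1 fixes effort; stroke away)
b1 |TF1  (J2 needs exactly one f-in)
b0 |J1  (TF TF1: opposite of bond 1)
b4 |J1  (C1 outputs effort q/C1)
b3 |R1  (J1: last free bond brings flow in)

bond 0 →J1
bond 1 →TF1
bond 2 →J2
bond 3 →R1
bond 4 →J1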